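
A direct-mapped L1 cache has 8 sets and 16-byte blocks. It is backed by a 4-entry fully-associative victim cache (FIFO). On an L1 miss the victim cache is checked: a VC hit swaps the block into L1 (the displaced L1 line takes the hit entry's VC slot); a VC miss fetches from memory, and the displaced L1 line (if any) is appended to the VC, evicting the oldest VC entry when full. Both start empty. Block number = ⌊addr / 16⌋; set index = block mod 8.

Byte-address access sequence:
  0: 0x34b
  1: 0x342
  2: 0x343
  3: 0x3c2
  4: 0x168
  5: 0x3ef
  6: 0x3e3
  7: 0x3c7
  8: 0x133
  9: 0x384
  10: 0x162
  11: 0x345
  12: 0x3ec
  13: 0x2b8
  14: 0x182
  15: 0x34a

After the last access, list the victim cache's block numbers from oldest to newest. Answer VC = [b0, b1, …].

VC = [60, 22, 19, 56]

  [0] addr=0x34b blk=52 s=4: MISS | VC []
  [1] addr=0x342 blk=52 s=4: L1-HIT | VC []
  [2] addr=0x343 blk=52 s=4: L1-HIT | VC []
  [3] addr=0x3c2 blk=60 s=4: MISS | VC [52]
  [4] addr=0x168 blk=22 s=6: MISS | VC [52]
  [5] addr=0x3ef blk=62 s=6: MISS | VC [52, 22]
  [6] addr=0x3e3 blk=62 s=6: L1-HIT | VC [52, 22]
  [7] addr=0x3c7 blk=60 s=4: L1-HIT | VC [52, 22]
  [8] addr=0x133 blk=19 s=3: MISS | VC [52, 22]
  [9] addr=0x384 blk=56 s=0: MISS | VC [52, 22]
  [10] addr=0x162 blk=22 s=6: VC-HIT | VC [52, 62]
  [11] addr=0x345 blk=52 s=4: VC-HIT | VC [60, 62]
  [12] addr=0x3ec blk=62 s=6: VC-HIT | VC [60, 22]
  [13] addr=0x2b8 blk=43 s=3: MISS | VC [60, 22, 19]
  [14] addr=0x182 blk=24 s=0: MISS | VC [60, 22, 19, 56]
  [15] addr=0x34a blk=52 s=4: L1-HIT | VC [60, 22, 19, 56]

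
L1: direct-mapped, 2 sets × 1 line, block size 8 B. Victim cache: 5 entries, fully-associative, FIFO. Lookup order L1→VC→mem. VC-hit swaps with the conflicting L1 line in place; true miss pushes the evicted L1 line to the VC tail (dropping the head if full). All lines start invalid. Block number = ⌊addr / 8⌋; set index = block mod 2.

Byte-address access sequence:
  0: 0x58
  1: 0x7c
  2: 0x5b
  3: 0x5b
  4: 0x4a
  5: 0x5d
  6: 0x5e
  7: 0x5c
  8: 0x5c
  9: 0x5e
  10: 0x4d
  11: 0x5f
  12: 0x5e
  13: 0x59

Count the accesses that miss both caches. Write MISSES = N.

MISSES = 3

#0 0x58→b11/s1 MISS; vc=[]
#1 0x7c→b15/s1 MISS; vc=[11]
#2 0x5b→b11/s1 VC-HIT; vc=[15]
#3 0x5b→b11/s1 L1-HIT; vc=[15]
#4 0x4a→b9/s1 MISS; vc=[15,11]
#5 0x5d→b11/s1 VC-HIT; vc=[15,9]
#6 0x5e→b11/s1 L1-HIT; vc=[15,9]
#7 0x5c→b11/s1 L1-HIT; vc=[15,9]
#8 0x5c→b11/s1 L1-HIT; vc=[15,9]
#9 0x5e→b11/s1 L1-HIT; vc=[15,9]
#10 0x4d→b9/s1 VC-HIT; vc=[15,11]
#11 0x5f→b11/s1 VC-HIT; vc=[15,9]
#12 0x5e→b11/s1 L1-HIT; vc=[15,9]
#13 0x59→b11/s1 L1-HIT; vc=[15,9]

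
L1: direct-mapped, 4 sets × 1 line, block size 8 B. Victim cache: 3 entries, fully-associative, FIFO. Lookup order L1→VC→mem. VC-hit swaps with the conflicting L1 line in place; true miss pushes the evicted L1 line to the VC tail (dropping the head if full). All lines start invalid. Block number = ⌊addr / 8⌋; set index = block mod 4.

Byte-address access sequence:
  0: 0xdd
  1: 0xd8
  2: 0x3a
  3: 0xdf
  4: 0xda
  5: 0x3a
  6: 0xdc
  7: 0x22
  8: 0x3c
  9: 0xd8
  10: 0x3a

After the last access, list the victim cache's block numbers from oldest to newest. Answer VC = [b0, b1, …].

VC = [27]

#0 0xdd→b27/s3 MISS; vc=[]
#1 0xd8→b27/s3 L1-HIT; vc=[]
#2 0x3a→b7/s3 MISS; vc=[27]
#3 0xdf→b27/s3 VC-HIT; vc=[7]
#4 0xda→b27/s3 L1-HIT; vc=[7]
#5 0x3a→b7/s3 VC-HIT; vc=[27]
#6 0xdc→b27/s3 VC-HIT; vc=[7]
#7 0x22→b4/s0 MISS; vc=[7]
#8 0x3c→b7/s3 VC-HIT; vc=[27]
#9 0xd8→b27/s3 VC-HIT; vc=[7]
#10 0x3a→b7/s3 VC-HIT; vc=[27]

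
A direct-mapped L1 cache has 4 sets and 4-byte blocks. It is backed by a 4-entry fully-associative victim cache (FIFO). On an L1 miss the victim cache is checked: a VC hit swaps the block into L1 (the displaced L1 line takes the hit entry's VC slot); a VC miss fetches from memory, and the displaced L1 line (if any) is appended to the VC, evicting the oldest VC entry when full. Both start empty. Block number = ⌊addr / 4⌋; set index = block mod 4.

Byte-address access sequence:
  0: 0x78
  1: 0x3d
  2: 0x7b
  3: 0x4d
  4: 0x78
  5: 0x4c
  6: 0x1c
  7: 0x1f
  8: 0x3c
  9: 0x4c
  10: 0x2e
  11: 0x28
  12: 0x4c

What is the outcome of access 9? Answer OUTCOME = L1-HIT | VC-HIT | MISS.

OUTCOME = VC-HIT

#0 0x78→b30/s2 MISS; vc=[]
#1 0x3d→b15/s3 MISS; vc=[]
#2 0x7b→b30/s2 L1-HIT; vc=[]
#3 0x4d→b19/s3 MISS; vc=[15]
#4 0x78→b30/s2 L1-HIT; vc=[15]
#5 0x4c→b19/s3 L1-HIT; vc=[15]
#6 0x1c→b7/s3 MISS; vc=[15,19]
#7 0x1f→b7/s3 L1-HIT; vc=[15,19]
#8 0x3c→b15/s3 VC-HIT; vc=[7,19]
#9 0x4c→b19/s3 VC-HIT; vc=[7,15]
#10 0x2e→b11/s3 MISS; vc=[7,15,19]
#11 0x28→b10/s2 MISS; vc=[7,15,19,30]
#12 0x4c→b19/s3 VC-HIT; vc=[7,15,11,30]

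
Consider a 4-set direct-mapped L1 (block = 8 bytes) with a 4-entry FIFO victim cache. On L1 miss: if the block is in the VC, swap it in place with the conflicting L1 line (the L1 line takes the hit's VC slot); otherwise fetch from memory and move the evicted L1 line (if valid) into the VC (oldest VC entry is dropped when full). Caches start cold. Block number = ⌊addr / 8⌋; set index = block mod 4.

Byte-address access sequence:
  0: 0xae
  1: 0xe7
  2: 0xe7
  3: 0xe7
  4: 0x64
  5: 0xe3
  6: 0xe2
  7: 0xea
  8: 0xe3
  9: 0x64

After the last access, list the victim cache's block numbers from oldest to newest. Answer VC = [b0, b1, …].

VC = [28, 21]

  [0] addr=0xae blk=21 s=1: MISS | VC []
  [1] addr=0xe7 blk=28 s=0: MISS | VC []
  [2] addr=0xe7 blk=28 s=0: L1-HIT | VC []
  [3] addr=0xe7 blk=28 s=0: L1-HIT | VC []
  [4] addr=0x64 blk=12 s=0: MISS | VC [28]
  [5] addr=0xe3 blk=28 s=0: VC-HIT | VC [12]
  [6] addr=0xe2 blk=28 s=0: L1-HIT | VC [12]
  [7] addr=0xea blk=29 s=1: MISS | VC [12, 21]
  [8] addr=0xe3 blk=28 s=0: L1-HIT | VC [12, 21]
  [9] addr=0x64 blk=12 s=0: VC-HIT | VC [28, 21]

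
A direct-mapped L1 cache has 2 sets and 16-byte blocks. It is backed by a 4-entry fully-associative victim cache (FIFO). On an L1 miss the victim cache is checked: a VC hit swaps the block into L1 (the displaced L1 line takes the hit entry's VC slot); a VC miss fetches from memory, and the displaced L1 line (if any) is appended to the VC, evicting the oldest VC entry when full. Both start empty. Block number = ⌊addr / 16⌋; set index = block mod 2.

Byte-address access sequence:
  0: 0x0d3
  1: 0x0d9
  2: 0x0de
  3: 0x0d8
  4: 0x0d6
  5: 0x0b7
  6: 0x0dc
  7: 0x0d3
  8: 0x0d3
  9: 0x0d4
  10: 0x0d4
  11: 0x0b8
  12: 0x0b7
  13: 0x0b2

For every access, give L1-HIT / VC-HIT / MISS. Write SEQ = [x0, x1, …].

0: 0xd3 (blk 13, set 1) → MISS  vc=[]
1: 0xd9 (blk 13, set 1) → L1-HIT  vc=[]
2: 0xde (blk 13, set 1) → L1-HIT  vc=[]
3: 0xd8 (blk 13, set 1) → L1-HIT  vc=[]
4: 0xd6 (blk 13, set 1) → L1-HIT  vc=[]
5: 0xb7 (blk 11, set 1) → MISS  vc=[13]
6: 0xdc (blk 13, set 1) → VC-HIT  vc=[11]
7: 0xd3 (blk 13, set 1) → L1-HIT  vc=[11]
8: 0xd3 (blk 13, set 1) → L1-HIT  vc=[11]
9: 0xd4 (blk 13, set 1) → L1-HIT  vc=[11]
10: 0xd4 (blk 13, set 1) → L1-HIT  vc=[11]
11: 0xb8 (blk 11, set 1) → VC-HIT  vc=[13]
12: 0xb7 (blk 11, set 1) → L1-HIT  vc=[13]
13: 0xb2 (blk 11, set 1) → L1-HIT  vc=[13]

SEQ = [MISS, L1-HIT, L1-HIT, L1-HIT, L1-HIT, MISS, VC-HIT, L1-HIT, L1-HIT, L1-HIT, L1-HIT, VC-HIT, L1-HIT, L1-HIT]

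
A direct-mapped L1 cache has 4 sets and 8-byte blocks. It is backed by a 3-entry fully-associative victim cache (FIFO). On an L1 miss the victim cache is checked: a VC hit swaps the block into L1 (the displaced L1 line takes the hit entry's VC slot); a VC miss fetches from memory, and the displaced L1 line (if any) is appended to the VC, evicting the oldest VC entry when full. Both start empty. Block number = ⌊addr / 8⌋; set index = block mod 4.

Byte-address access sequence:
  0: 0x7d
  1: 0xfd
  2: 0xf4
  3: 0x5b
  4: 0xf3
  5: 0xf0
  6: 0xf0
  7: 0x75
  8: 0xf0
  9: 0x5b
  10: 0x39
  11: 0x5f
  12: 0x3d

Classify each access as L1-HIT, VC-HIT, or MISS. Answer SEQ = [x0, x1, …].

  [0] addr=0x7d blk=15 s=3: MISS | VC []
  [1] addr=0xfd blk=31 s=3: MISS | VC [15]
  [2] addr=0xf4 blk=30 s=2: MISS | VC [15]
  [3] addr=0x5b blk=11 s=3: MISS | VC [15, 31]
  [4] addr=0xf3 blk=30 s=2: L1-HIT | VC [15, 31]
  [5] addr=0xf0 blk=30 s=2: L1-HIT | VC [15, 31]
  [6] addr=0xf0 blk=30 s=2: L1-HIT | VC [15, 31]
  [7] addr=0x75 blk=14 s=2: MISS | VC [15, 31, 30]
  [8] addr=0xf0 blk=30 s=2: VC-HIT | VC [15, 31, 14]
  [9] addr=0x5b blk=11 s=3: L1-HIT | VC [15, 31, 14]
  [10] addr=0x39 blk=7 s=3: MISS | VC [31, 14, 11]
  [11] addr=0x5f blk=11 s=3: VC-HIT | VC [31, 14, 7]
  [12] addr=0x3d blk=7 s=3: VC-HIT | VC [31, 14, 11]

SEQ = [MISS, MISS, MISS, MISS, L1-HIT, L1-HIT, L1-HIT, MISS, VC-HIT, L1-HIT, MISS, VC-HIT, VC-HIT]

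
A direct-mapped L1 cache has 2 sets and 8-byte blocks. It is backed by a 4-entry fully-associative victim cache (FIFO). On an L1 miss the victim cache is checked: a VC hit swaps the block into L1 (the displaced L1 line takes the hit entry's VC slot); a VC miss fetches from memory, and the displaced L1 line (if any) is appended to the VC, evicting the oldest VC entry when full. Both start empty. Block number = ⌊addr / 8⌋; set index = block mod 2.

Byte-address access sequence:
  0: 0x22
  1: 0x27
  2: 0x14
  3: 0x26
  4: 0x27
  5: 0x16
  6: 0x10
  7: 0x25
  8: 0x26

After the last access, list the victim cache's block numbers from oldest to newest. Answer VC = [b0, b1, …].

0: 0x22 (blk 4, set 0) → MISS  vc=[]
1: 0x27 (blk 4, set 0) → L1-HIT  vc=[]
2: 0x14 (blk 2, set 0) → MISS  vc=[4]
3: 0x26 (blk 4, set 0) → VC-HIT  vc=[2]
4: 0x27 (blk 4, set 0) → L1-HIT  vc=[2]
5: 0x16 (blk 2, set 0) → VC-HIT  vc=[4]
6: 0x10 (blk 2, set 0) → L1-HIT  vc=[4]
7: 0x25 (blk 4, set 0) → VC-HIT  vc=[2]
8: 0x26 (blk 4, set 0) → L1-HIT  vc=[2]

VC = [2]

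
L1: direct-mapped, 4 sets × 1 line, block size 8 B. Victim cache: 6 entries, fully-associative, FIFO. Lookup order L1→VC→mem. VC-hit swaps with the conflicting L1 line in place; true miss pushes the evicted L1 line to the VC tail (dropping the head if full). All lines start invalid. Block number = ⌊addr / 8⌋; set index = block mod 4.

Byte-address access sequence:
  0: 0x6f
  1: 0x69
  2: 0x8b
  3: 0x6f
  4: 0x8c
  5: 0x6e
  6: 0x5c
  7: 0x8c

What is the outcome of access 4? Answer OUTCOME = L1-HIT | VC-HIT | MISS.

OUTCOME = VC-HIT

#0 0x6f→b13/s1 MISS; vc=[]
#1 0x69→b13/s1 L1-HIT; vc=[]
#2 0x8b→b17/s1 MISS; vc=[13]
#3 0x6f→b13/s1 VC-HIT; vc=[17]
#4 0x8c→b17/s1 VC-HIT; vc=[13]
#5 0x6e→b13/s1 VC-HIT; vc=[17]
#6 0x5c→b11/s3 MISS; vc=[17]
#7 0x8c→b17/s1 VC-HIT; vc=[13]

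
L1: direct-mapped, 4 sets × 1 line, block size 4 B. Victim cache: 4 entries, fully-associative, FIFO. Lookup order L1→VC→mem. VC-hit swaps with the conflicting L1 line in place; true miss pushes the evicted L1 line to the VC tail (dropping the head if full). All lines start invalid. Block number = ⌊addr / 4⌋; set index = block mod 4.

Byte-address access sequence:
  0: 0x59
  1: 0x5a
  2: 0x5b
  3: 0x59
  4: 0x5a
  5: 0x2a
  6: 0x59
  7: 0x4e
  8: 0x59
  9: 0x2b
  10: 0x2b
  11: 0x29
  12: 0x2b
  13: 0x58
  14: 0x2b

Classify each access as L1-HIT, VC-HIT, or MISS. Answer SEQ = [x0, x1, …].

0: 0x59 (blk 22, set 2) → MISS  vc=[]
1: 0x5a (blk 22, set 2) → L1-HIT  vc=[]
2: 0x5b (blk 22, set 2) → L1-HIT  vc=[]
3: 0x59 (blk 22, set 2) → L1-HIT  vc=[]
4: 0x5a (blk 22, set 2) → L1-HIT  vc=[]
5: 0x2a (blk 10, set 2) → MISS  vc=[22]
6: 0x59 (blk 22, set 2) → VC-HIT  vc=[10]
7: 0x4e (blk 19, set 3) → MISS  vc=[10]
8: 0x59 (blk 22, set 2) → L1-HIT  vc=[10]
9: 0x2b (blk 10, set 2) → VC-HIT  vc=[22]
10: 0x2b (blk 10, set 2) → L1-HIT  vc=[22]
11: 0x29 (blk 10, set 2) → L1-HIT  vc=[22]
12: 0x2b (blk 10, set 2) → L1-HIT  vc=[22]
13: 0x58 (blk 22, set 2) → VC-HIT  vc=[10]
14: 0x2b (blk 10, set 2) → VC-HIT  vc=[22]

SEQ = [MISS, L1-HIT, L1-HIT, L1-HIT, L1-HIT, MISS, VC-HIT, MISS, L1-HIT, VC-HIT, L1-HIT, L1-HIT, L1-HIT, VC-HIT, VC-HIT]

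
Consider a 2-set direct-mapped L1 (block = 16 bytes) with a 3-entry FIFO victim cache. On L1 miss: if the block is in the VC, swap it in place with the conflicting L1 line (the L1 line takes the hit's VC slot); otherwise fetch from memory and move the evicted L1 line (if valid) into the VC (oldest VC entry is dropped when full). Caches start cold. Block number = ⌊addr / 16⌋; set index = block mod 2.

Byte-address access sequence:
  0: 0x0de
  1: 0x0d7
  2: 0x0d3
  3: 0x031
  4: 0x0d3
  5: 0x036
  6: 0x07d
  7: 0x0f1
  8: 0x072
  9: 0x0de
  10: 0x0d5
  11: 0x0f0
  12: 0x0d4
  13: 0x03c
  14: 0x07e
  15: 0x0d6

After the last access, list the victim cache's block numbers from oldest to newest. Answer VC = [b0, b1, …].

#0 0xde→b13/s1 MISS; vc=[]
#1 0xd7→b13/s1 L1-HIT; vc=[]
#2 0xd3→b13/s1 L1-HIT; vc=[]
#3 0x31→b3/s1 MISS; vc=[13]
#4 0xd3→b13/s1 VC-HIT; vc=[3]
#5 0x36→b3/s1 VC-HIT; vc=[13]
#6 0x7d→b7/s1 MISS; vc=[13,3]
#7 0xf1→b15/s1 MISS; vc=[13,3,7]
#8 0x72→b7/s1 VC-HIT; vc=[13,3,15]
#9 0xde→b13/s1 VC-HIT; vc=[7,3,15]
#10 0xd5→b13/s1 L1-HIT; vc=[7,3,15]
#11 0xf0→b15/s1 VC-HIT; vc=[7,3,13]
#12 0xd4→b13/s1 VC-HIT; vc=[7,3,15]
#13 0x3c→b3/s1 VC-HIT; vc=[7,13,15]
#14 0x7e→b7/s1 VC-HIT; vc=[3,13,15]
#15 0xd6→b13/s1 VC-HIT; vc=[3,7,15]

VC = [3, 7, 15]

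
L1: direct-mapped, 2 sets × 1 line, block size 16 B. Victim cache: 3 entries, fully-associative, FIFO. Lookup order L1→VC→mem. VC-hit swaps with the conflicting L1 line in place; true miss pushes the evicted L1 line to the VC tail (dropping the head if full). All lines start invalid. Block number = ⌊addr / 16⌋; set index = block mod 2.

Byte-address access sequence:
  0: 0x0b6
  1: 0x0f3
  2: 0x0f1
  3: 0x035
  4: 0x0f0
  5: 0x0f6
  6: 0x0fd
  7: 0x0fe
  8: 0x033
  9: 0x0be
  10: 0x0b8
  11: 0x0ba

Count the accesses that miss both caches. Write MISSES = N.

MISSES = 3

#0 0xb6→b11/s1 MISS; vc=[]
#1 0xf3→b15/s1 MISS; vc=[11]
#2 0xf1→b15/s1 L1-HIT; vc=[11]
#3 0x35→b3/s1 MISS; vc=[11,15]
#4 0xf0→b15/s1 VC-HIT; vc=[11,3]
#5 0xf6→b15/s1 L1-HIT; vc=[11,3]
#6 0xfd→b15/s1 L1-HIT; vc=[11,3]
#7 0xfe→b15/s1 L1-HIT; vc=[11,3]
#8 0x33→b3/s1 VC-HIT; vc=[11,15]
#9 0xbe→b11/s1 VC-HIT; vc=[3,15]
#10 0xb8→b11/s1 L1-HIT; vc=[3,15]
#11 0xba→b11/s1 L1-HIT; vc=[3,15]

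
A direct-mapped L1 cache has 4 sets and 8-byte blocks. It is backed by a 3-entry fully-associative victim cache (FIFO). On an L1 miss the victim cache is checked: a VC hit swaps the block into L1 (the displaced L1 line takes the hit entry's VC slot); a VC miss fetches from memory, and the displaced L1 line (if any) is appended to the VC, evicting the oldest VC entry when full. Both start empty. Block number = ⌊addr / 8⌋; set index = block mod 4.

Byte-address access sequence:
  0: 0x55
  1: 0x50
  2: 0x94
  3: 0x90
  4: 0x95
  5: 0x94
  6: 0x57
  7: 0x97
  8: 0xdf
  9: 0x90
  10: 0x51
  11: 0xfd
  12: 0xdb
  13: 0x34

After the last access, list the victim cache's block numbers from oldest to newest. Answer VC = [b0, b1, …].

#0 0x55→b10/s2 MISS; vc=[]
#1 0x50→b10/s2 L1-HIT; vc=[]
#2 0x94→b18/s2 MISS; vc=[10]
#3 0x90→b18/s2 L1-HIT; vc=[10]
#4 0x95→b18/s2 L1-HIT; vc=[10]
#5 0x94→b18/s2 L1-HIT; vc=[10]
#6 0x57→b10/s2 VC-HIT; vc=[18]
#7 0x97→b18/s2 VC-HIT; vc=[10]
#8 0xdf→b27/s3 MISS; vc=[10]
#9 0x90→b18/s2 L1-HIT; vc=[10]
#10 0x51→b10/s2 VC-HIT; vc=[18]
#11 0xfd→b31/s3 MISS; vc=[18,27]
#12 0xdb→b27/s3 VC-HIT; vc=[18,31]
#13 0x34→b6/s2 MISS; vc=[18,31,10]

VC = [18, 31, 10]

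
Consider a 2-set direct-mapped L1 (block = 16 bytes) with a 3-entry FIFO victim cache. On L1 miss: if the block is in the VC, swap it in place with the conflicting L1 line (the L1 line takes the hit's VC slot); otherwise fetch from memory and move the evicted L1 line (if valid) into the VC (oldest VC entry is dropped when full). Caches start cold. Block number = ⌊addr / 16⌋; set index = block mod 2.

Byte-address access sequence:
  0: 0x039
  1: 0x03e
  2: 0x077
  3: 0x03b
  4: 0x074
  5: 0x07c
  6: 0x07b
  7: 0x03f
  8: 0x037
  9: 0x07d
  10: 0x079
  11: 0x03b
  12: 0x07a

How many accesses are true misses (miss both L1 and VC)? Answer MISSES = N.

MISSES = 2

  [0] addr=0x39 blk=3 s=1: MISS | VC []
  [1] addr=0x3e blk=3 s=1: L1-HIT | VC []
  [2] addr=0x77 blk=7 s=1: MISS | VC [3]
  [3] addr=0x3b blk=3 s=1: VC-HIT | VC [7]
  [4] addr=0x74 blk=7 s=1: VC-HIT | VC [3]
  [5] addr=0x7c blk=7 s=1: L1-HIT | VC [3]
  [6] addr=0x7b blk=7 s=1: L1-HIT | VC [3]
  [7] addr=0x3f blk=3 s=1: VC-HIT | VC [7]
  [8] addr=0x37 blk=3 s=1: L1-HIT | VC [7]
  [9] addr=0x7d blk=7 s=1: VC-HIT | VC [3]
  [10] addr=0x79 blk=7 s=1: L1-HIT | VC [3]
  [11] addr=0x3b blk=3 s=1: VC-HIT | VC [7]
  [12] addr=0x7a blk=7 s=1: VC-HIT | VC [3]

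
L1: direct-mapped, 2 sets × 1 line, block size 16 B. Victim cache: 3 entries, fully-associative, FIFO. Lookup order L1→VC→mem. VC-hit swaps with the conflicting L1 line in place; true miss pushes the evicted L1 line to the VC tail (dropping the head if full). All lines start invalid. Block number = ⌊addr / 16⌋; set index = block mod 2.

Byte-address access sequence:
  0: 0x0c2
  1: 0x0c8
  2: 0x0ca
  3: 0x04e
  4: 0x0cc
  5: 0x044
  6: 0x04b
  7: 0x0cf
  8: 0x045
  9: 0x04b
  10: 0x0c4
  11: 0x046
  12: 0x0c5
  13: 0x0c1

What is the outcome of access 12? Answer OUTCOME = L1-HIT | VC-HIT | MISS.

OUTCOME = VC-HIT

#0 0xc2→b12/s0 MISS; vc=[]
#1 0xc8→b12/s0 L1-HIT; vc=[]
#2 0xca→b12/s0 L1-HIT; vc=[]
#3 0x4e→b4/s0 MISS; vc=[12]
#4 0xcc→b12/s0 VC-HIT; vc=[4]
#5 0x44→b4/s0 VC-HIT; vc=[12]
#6 0x4b→b4/s0 L1-HIT; vc=[12]
#7 0xcf→b12/s0 VC-HIT; vc=[4]
#8 0x45→b4/s0 VC-HIT; vc=[12]
#9 0x4b→b4/s0 L1-HIT; vc=[12]
#10 0xc4→b12/s0 VC-HIT; vc=[4]
#11 0x46→b4/s0 VC-HIT; vc=[12]
#12 0xc5→b12/s0 VC-HIT; vc=[4]
#13 0xc1→b12/s0 L1-HIT; vc=[4]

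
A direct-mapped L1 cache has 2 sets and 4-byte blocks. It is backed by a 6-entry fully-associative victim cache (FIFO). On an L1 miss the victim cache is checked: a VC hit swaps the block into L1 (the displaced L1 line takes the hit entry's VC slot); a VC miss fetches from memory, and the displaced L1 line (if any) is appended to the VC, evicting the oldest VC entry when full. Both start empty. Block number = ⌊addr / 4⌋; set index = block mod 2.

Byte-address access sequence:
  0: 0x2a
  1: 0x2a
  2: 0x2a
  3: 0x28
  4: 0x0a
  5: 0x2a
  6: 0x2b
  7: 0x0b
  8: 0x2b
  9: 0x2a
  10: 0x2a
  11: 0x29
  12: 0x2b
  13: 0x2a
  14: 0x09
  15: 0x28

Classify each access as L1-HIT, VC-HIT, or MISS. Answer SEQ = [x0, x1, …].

SEQ = [MISS, L1-HIT, L1-HIT, L1-HIT, MISS, VC-HIT, L1-HIT, VC-HIT, VC-HIT, L1-HIT, L1-HIT, L1-HIT, L1-HIT, L1-HIT, VC-HIT, VC-HIT]

0: 0x2a (blk 10, set 0) → MISS  vc=[]
1: 0x2a (blk 10, set 0) → L1-HIT  vc=[]
2: 0x2a (blk 10, set 0) → L1-HIT  vc=[]
3: 0x28 (blk 10, set 0) → L1-HIT  vc=[]
4: 0xa (blk 2, set 0) → MISS  vc=[10]
5: 0x2a (blk 10, set 0) → VC-HIT  vc=[2]
6: 0x2b (blk 10, set 0) → L1-HIT  vc=[2]
7: 0xb (blk 2, set 0) → VC-HIT  vc=[10]
8: 0x2b (blk 10, set 0) → VC-HIT  vc=[2]
9: 0x2a (blk 10, set 0) → L1-HIT  vc=[2]
10: 0x2a (blk 10, set 0) → L1-HIT  vc=[2]
11: 0x29 (blk 10, set 0) → L1-HIT  vc=[2]
12: 0x2b (blk 10, set 0) → L1-HIT  vc=[2]
13: 0x2a (blk 10, set 0) → L1-HIT  vc=[2]
14: 0x9 (blk 2, set 0) → VC-HIT  vc=[10]
15: 0x28 (blk 10, set 0) → VC-HIT  vc=[2]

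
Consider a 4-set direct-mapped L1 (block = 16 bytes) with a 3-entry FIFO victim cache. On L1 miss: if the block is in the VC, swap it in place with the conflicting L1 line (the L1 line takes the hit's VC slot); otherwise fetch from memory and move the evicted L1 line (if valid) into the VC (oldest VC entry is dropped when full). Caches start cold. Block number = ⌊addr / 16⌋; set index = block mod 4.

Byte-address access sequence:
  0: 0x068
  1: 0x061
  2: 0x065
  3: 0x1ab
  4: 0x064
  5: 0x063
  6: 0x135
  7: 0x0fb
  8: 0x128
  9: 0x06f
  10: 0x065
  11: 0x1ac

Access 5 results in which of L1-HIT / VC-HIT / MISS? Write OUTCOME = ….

0: 0x68 (blk 6, set 2) → MISS  vc=[]
1: 0x61 (blk 6, set 2) → L1-HIT  vc=[]
2: 0x65 (blk 6, set 2) → L1-HIT  vc=[]
3: 0x1ab (blk 26, set 2) → MISS  vc=[6]
4: 0x64 (blk 6, set 2) → VC-HIT  vc=[26]
5: 0x63 (blk 6, set 2) → L1-HIT  vc=[26]
6: 0x135 (blk 19, set 3) → MISS  vc=[26]
7: 0xfb (blk 15, set 3) → MISS  vc=[26, 19]
8: 0x128 (blk 18, set 2) → MISS  vc=[26, 19, 6]
9: 0x6f (blk 6, set 2) → VC-HIT  vc=[26, 19, 18]
10: 0x65 (blk 6, set 2) → L1-HIT  vc=[26, 19, 18]
11: 0x1ac (blk 26, set 2) → VC-HIT  vc=[6, 19, 18]

OUTCOME = L1-HIT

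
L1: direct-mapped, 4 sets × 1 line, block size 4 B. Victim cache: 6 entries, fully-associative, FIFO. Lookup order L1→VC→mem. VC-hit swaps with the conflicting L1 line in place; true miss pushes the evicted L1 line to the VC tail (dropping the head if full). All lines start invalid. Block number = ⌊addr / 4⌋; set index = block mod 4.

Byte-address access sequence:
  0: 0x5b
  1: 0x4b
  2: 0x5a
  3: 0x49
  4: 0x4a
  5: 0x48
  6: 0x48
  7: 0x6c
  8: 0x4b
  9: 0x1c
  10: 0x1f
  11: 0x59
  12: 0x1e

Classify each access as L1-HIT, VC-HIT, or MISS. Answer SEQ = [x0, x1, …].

#0 0x5b→b22/s2 MISS; vc=[]
#1 0x4b→b18/s2 MISS; vc=[22]
#2 0x5a→b22/s2 VC-HIT; vc=[18]
#3 0x49→b18/s2 VC-HIT; vc=[22]
#4 0x4a→b18/s2 L1-HIT; vc=[22]
#5 0x48→b18/s2 L1-HIT; vc=[22]
#6 0x48→b18/s2 L1-HIT; vc=[22]
#7 0x6c→b27/s3 MISS; vc=[22]
#8 0x4b→b18/s2 L1-HIT; vc=[22]
#9 0x1c→b7/s3 MISS; vc=[22,27]
#10 0x1f→b7/s3 L1-HIT; vc=[22,27]
#11 0x59→b22/s2 VC-HIT; vc=[18,27]
#12 0x1e→b7/s3 L1-HIT; vc=[18,27]

SEQ = [MISS, MISS, VC-HIT, VC-HIT, L1-HIT, L1-HIT, L1-HIT, MISS, L1-HIT, MISS, L1-HIT, VC-HIT, L1-HIT]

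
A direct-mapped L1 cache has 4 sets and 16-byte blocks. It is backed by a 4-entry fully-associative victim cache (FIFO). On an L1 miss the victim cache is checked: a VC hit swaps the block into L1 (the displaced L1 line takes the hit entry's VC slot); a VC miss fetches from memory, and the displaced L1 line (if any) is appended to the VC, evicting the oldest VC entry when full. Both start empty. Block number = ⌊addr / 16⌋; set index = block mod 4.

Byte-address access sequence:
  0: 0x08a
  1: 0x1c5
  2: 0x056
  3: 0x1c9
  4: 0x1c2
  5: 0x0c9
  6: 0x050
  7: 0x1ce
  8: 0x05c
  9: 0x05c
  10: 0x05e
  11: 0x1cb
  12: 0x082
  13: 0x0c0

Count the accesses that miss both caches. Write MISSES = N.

#0 0x8a→b8/s0 MISS; vc=[]
#1 0x1c5→b28/s0 MISS; vc=[8]
#2 0x56→b5/s1 MISS; vc=[8]
#3 0x1c9→b28/s0 L1-HIT; vc=[8]
#4 0x1c2→b28/s0 L1-HIT; vc=[8]
#5 0xc9→b12/s0 MISS; vc=[8,28]
#6 0x50→b5/s1 L1-HIT; vc=[8,28]
#7 0x1ce→b28/s0 VC-HIT; vc=[8,12]
#8 0x5c→b5/s1 L1-HIT; vc=[8,12]
#9 0x5c→b5/s1 L1-HIT; vc=[8,12]
#10 0x5e→b5/s1 L1-HIT; vc=[8,12]
#11 0x1cb→b28/s0 L1-HIT; vc=[8,12]
#12 0x82→b8/s0 VC-HIT; vc=[28,12]
#13 0xc0→b12/s0 VC-HIT; vc=[28,8]

MISSES = 4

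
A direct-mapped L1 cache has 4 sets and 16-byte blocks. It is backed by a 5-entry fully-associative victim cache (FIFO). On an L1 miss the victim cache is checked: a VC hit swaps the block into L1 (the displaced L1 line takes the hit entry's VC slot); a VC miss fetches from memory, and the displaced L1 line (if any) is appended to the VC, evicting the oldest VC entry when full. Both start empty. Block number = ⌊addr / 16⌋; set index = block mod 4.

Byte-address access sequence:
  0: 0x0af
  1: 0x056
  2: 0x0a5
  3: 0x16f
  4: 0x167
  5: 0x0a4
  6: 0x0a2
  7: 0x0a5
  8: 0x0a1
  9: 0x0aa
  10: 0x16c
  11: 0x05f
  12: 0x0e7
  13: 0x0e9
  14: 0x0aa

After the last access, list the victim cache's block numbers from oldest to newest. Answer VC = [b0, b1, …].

#0 0xaf→b10/s2 MISS; vc=[]
#1 0x56→b5/s1 MISS; vc=[]
#2 0xa5→b10/s2 L1-HIT; vc=[]
#3 0x16f→b22/s2 MISS; vc=[10]
#4 0x167→b22/s2 L1-HIT; vc=[10]
#5 0xa4→b10/s2 VC-HIT; vc=[22]
#6 0xa2→b10/s2 L1-HIT; vc=[22]
#7 0xa5→b10/s2 L1-HIT; vc=[22]
#8 0xa1→b10/s2 L1-HIT; vc=[22]
#9 0xaa→b10/s2 L1-HIT; vc=[22]
#10 0x16c→b22/s2 VC-HIT; vc=[10]
#11 0x5f→b5/s1 L1-HIT; vc=[10]
#12 0xe7→b14/s2 MISS; vc=[10,22]
#13 0xe9→b14/s2 L1-HIT; vc=[10,22]
#14 0xaa→b10/s2 VC-HIT; vc=[14,22]

VC = [14, 22]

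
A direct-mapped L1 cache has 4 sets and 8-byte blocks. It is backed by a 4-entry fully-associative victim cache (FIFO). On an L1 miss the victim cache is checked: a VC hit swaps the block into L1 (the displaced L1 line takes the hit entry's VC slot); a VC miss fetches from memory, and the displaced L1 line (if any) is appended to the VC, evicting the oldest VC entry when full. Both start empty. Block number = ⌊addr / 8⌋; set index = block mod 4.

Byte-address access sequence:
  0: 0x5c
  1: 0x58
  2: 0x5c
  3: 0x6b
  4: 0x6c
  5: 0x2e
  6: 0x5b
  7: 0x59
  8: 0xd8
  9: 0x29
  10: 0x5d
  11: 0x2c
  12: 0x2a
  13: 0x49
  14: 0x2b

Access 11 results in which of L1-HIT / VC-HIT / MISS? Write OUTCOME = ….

0: 0x5c (blk 11, set 3) → MISS  vc=[]
1: 0x58 (blk 11, set 3) → L1-HIT  vc=[]
2: 0x5c (blk 11, set 3) → L1-HIT  vc=[]
3: 0x6b (blk 13, set 1) → MISS  vc=[]
4: 0x6c (blk 13, set 1) → L1-HIT  vc=[]
5: 0x2e (blk 5, set 1) → MISS  vc=[13]
6: 0x5b (blk 11, set 3) → L1-HIT  vc=[13]
7: 0x59 (blk 11, set 3) → L1-HIT  vc=[13]
8: 0xd8 (blk 27, set 3) → MISS  vc=[13, 11]
9: 0x29 (blk 5, set 1) → L1-HIT  vc=[13, 11]
10: 0x5d (blk 11, set 3) → VC-HIT  vc=[13, 27]
11: 0x2c (blk 5, set 1) → L1-HIT  vc=[13, 27]
12: 0x2a (blk 5, set 1) → L1-HIT  vc=[13, 27]
13: 0x49 (blk 9, set 1) → MISS  vc=[13, 27, 5]
14: 0x2b (blk 5, set 1) → VC-HIT  vc=[13, 27, 9]

OUTCOME = L1-HIT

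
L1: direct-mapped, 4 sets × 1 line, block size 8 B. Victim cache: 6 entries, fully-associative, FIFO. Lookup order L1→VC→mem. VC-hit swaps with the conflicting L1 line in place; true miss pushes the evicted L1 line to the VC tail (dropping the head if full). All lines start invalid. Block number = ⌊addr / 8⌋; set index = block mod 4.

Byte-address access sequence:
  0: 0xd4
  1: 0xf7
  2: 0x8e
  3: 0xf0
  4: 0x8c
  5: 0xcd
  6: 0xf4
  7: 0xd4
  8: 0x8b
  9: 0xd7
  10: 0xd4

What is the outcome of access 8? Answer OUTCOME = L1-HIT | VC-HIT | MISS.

OUTCOME = VC-HIT

#0 0xd4→b26/s2 MISS; vc=[]
#1 0xf7→b30/s2 MISS; vc=[26]
#2 0x8e→b17/s1 MISS; vc=[26]
#3 0xf0→b30/s2 L1-HIT; vc=[26]
#4 0x8c→b17/s1 L1-HIT; vc=[26]
#5 0xcd→b25/s1 MISS; vc=[26,17]
#6 0xf4→b30/s2 L1-HIT; vc=[26,17]
#7 0xd4→b26/s2 VC-HIT; vc=[30,17]
#8 0x8b→b17/s1 VC-HIT; vc=[30,25]
#9 0xd7→b26/s2 L1-HIT; vc=[30,25]
#10 0xd4→b26/s2 L1-HIT; vc=[30,25]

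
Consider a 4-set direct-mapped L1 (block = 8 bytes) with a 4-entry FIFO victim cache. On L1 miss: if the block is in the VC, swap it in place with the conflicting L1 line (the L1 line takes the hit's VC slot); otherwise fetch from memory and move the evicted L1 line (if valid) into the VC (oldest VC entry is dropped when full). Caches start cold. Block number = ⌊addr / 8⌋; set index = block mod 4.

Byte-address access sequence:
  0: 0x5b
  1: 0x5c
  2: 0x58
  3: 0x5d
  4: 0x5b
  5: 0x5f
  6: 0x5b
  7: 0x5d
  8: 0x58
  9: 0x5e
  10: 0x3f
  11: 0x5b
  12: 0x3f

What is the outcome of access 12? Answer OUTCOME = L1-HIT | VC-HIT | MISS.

  [0] addr=0x5b blk=11 s=3: MISS | VC []
  [1] addr=0x5c blk=11 s=3: L1-HIT | VC []
  [2] addr=0x58 blk=11 s=3: L1-HIT | VC []
  [3] addr=0x5d blk=11 s=3: L1-HIT | VC []
  [4] addr=0x5b blk=11 s=3: L1-HIT | VC []
  [5] addr=0x5f blk=11 s=3: L1-HIT | VC []
  [6] addr=0x5b blk=11 s=3: L1-HIT | VC []
  [7] addr=0x5d blk=11 s=3: L1-HIT | VC []
  [8] addr=0x58 blk=11 s=3: L1-HIT | VC []
  [9] addr=0x5e blk=11 s=3: L1-HIT | VC []
  [10] addr=0x3f blk=7 s=3: MISS | VC [11]
  [11] addr=0x5b blk=11 s=3: VC-HIT | VC [7]
  [12] addr=0x3f blk=7 s=3: VC-HIT | VC [11]

OUTCOME = VC-HIT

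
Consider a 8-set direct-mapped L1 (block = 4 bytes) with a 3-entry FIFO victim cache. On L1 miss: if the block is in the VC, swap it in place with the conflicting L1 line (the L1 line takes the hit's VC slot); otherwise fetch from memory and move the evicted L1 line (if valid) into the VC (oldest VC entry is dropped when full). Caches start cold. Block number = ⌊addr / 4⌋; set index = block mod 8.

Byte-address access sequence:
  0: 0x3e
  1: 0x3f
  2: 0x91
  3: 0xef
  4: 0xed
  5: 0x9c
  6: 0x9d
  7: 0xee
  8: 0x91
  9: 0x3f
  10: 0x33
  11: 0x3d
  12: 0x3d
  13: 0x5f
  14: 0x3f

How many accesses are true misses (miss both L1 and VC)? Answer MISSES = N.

#0 0x3e→b15/s7 MISS; vc=[]
#1 0x3f→b15/s7 L1-HIT; vc=[]
#2 0x91→b36/s4 MISS; vc=[]
#3 0xef→b59/s3 MISS; vc=[]
#4 0xed→b59/s3 L1-HIT; vc=[]
#5 0x9c→b39/s7 MISS; vc=[15]
#6 0x9d→b39/s7 L1-HIT; vc=[15]
#7 0xee→b59/s3 L1-HIT; vc=[15]
#8 0x91→b36/s4 L1-HIT; vc=[15]
#9 0x3f→b15/s7 VC-HIT; vc=[39]
#10 0x33→b12/s4 MISS; vc=[39,36]
#11 0x3d→b15/s7 L1-HIT; vc=[39,36]
#12 0x3d→b15/s7 L1-HIT; vc=[39,36]
#13 0x5f→b23/s7 MISS; vc=[39,36,15]
#14 0x3f→b15/s7 VC-HIT; vc=[39,36,23]

MISSES = 6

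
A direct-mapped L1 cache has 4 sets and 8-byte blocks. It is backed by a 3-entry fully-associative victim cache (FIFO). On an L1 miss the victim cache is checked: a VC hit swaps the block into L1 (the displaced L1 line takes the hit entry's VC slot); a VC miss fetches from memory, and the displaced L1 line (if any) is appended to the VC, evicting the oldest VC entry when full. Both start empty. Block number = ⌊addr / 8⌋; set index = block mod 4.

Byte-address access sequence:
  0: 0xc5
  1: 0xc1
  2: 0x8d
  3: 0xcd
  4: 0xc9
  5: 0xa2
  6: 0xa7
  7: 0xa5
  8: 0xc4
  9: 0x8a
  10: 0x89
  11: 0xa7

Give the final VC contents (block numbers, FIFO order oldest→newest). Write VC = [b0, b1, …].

VC = [25, 24]

#0 0xc5→b24/s0 MISS; vc=[]
#1 0xc1→b24/s0 L1-HIT; vc=[]
#2 0x8d→b17/s1 MISS; vc=[]
#3 0xcd→b25/s1 MISS; vc=[17]
#4 0xc9→b25/s1 L1-HIT; vc=[17]
#5 0xa2→b20/s0 MISS; vc=[17,24]
#6 0xa7→b20/s0 L1-HIT; vc=[17,24]
#7 0xa5→b20/s0 L1-HIT; vc=[17,24]
#8 0xc4→b24/s0 VC-HIT; vc=[17,20]
#9 0x8a→b17/s1 VC-HIT; vc=[25,20]
#10 0x89→b17/s1 L1-HIT; vc=[25,20]
#11 0xa7→b20/s0 VC-HIT; vc=[25,24]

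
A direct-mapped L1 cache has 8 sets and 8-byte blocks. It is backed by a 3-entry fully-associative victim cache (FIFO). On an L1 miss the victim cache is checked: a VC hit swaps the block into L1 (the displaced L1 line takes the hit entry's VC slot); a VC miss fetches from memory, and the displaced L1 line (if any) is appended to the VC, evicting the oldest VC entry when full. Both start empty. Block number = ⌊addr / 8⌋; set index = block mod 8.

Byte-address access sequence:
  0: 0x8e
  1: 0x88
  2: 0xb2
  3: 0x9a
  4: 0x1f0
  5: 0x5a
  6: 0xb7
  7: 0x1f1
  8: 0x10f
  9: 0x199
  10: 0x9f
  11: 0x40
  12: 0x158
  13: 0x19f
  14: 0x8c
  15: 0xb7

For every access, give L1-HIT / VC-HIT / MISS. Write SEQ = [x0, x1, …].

SEQ = [MISS, L1-HIT, MISS, MISS, MISS, MISS, VC-HIT, VC-HIT, MISS, MISS, VC-HIT, MISS, MISS, MISS, MISS, MISS]

  [0] addr=0x8e blk=17 s=1: MISS | VC []
  [1] addr=0x88 blk=17 s=1: L1-HIT | VC []
  [2] addr=0xb2 blk=22 s=6: MISS | VC []
  [3] addr=0x9a blk=19 s=3: MISS | VC []
  [4] addr=0x1f0 blk=62 s=6: MISS | VC [22]
  [5] addr=0x5a blk=11 s=3: MISS | VC [22, 19]
  [6] addr=0xb7 blk=22 s=6: VC-HIT | VC [62, 19]
  [7] addr=0x1f1 blk=62 s=6: VC-HIT | VC [22, 19]
  [8] addr=0x10f blk=33 s=1: MISS | VC [22, 19, 17]
  [9] addr=0x199 blk=51 s=3: MISS | VC [19, 17, 11]
  [10] addr=0x9f blk=19 s=3: VC-HIT | VC [51, 17, 11]
  [11] addr=0x40 blk=8 s=0: MISS | VC [51, 17, 11]
  [12] addr=0x158 blk=43 s=3: MISS | VC [17, 11, 19]
  [13] addr=0x19f blk=51 s=3: MISS | VC [11, 19, 43]
  [14] addr=0x8c blk=17 s=1: MISS | VC [19, 43, 33]
  [15] addr=0xb7 blk=22 s=6: MISS | VC [43, 33, 62]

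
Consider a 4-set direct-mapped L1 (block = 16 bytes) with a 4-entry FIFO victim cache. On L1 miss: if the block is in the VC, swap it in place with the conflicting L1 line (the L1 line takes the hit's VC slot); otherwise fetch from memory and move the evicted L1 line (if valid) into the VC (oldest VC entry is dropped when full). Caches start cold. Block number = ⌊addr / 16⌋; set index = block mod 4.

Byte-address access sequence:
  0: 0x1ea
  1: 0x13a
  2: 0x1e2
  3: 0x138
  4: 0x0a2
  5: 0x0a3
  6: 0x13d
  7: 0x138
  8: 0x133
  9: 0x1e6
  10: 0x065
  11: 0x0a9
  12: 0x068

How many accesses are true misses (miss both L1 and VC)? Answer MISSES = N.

0: 0x1ea (blk 30, set 2) → MISS  vc=[]
1: 0x13a (blk 19, set 3) → MISS  vc=[]
2: 0x1e2 (blk 30, set 2) → L1-HIT  vc=[]
3: 0x138 (blk 19, set 3) → L1-HIT  vc=[]
4: 0xa2 (blk 10, set 2) → MISS  vc=[30]
5: 0xa3 (blk 10, set 2) → L1-HIT  vc=[30]
6: 0x13d (blk 19, set 3) → L1-HIT  vc=[30]
7: 0x138 (blk 19, set 3) → L1-HIT  vc=[30]
8: 0x133 (blk 19, set 3) → L1-HIT  vc=[30]
9: 0x1e6 (blk 30, set 2) → VC-HIT  vc=[10]
10: 0x65 (blk 6, set 2) → MISS  vc=[10, 30]
11: 0xa9 (blk 10, set 2) → VC-HIT  vc=[6, 30]
12: 0x68 (blk 6, set 2) → VC-HIT  vc=[10, 30]

MISSES = 4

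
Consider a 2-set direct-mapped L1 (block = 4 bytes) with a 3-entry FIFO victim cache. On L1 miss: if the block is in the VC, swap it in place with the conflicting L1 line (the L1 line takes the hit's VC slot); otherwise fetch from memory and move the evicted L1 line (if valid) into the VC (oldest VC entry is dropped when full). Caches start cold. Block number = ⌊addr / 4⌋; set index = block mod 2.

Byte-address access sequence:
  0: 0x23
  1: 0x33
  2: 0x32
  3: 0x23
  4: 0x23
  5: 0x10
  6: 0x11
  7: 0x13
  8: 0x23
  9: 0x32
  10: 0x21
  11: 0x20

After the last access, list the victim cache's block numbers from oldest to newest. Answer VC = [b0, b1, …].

VC = [12, 4]

#0 0x23→b8/s0 MISS; vc=[]
#1 0x33→b12/s0 MISS; vc=[8]
#2 0x32→b12/s0 L1-HIT; vc=[8]
#3 0x23→b8/s0 VC-HIT; vc=[12]
#4 0x23→b8/s0 L1-HIT; vc=[12]
#5 0x10→b4/s0 MISS; vc=[12,8]
#6 0x11→b4/s0 L1-HIT; vc=[12,8]
#7 0x13→b4/s0 L1-HIT; vc=[12,8]
#8 0x23→b8/s0 VC-HIT; vc=[12,4]
#9 0x32→b12/s0 VC-HIT; vc=[8,4]
#10 0x21→b8/s0 VC-HIT; vc=[12,4]
#11 0x20→b8/s0 L1-HIT; vc=[12,4]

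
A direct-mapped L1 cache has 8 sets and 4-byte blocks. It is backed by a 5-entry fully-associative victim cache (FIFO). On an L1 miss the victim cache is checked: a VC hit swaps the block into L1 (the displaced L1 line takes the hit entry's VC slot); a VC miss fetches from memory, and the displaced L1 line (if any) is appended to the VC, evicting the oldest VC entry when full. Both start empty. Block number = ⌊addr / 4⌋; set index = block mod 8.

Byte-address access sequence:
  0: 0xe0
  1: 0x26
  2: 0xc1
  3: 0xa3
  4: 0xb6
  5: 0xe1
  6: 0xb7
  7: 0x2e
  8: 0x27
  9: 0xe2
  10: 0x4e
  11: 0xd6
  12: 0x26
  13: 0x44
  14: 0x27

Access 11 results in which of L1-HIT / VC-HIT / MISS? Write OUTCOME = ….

0: 0xe0 (blk 56, set 0) → MISS  vc=[]
1: 0x26 (blk 9, set 1) → MISS  vc=[]
2: 0xc1 (blk 48, set 0) → MISS  vc=[56]
3: 0xa3 (blk 40, set 0) → MISS  vc=[56, 48]
4: 0xb6 (blk 45, set 5) → MISS  vc=[56, 48]
5: 0xe1 (blk 56, set 0) → VC-HIT  vc=[40, 48]
6: 0xb7 (blk 45, set 5) → L1-HIT  vc=[40, 48]
7: 0x2e (blk 11, set 3) → MISS  vc=[40, 48]
8: 0x27 (blk 9, set 1) → L1-HIT  vc=[40, 48]
9: 0xe2 (blk 56, set 0) → L1-HIT  vc=[40, 48]
10: 0x4e (blk 19, set 3) → MISS  vc=[40, 48, 11]
11: 0xd6 (blk 53, set 5) → MISS  vc=[40, 48, 11, 45]
12: 0x26 (blk 9, set 1) → L1-HIT  vc=[40, 48, 11, 45]
13: 0x44 (blk 17, set 1) → MISS  vc=[40, 48, 11, 45, 9]
14: 0x27 (blk 9, set 1) → VC-HIT  vc=[40, 48, 11, 45, 17]

OUTCOME = MISS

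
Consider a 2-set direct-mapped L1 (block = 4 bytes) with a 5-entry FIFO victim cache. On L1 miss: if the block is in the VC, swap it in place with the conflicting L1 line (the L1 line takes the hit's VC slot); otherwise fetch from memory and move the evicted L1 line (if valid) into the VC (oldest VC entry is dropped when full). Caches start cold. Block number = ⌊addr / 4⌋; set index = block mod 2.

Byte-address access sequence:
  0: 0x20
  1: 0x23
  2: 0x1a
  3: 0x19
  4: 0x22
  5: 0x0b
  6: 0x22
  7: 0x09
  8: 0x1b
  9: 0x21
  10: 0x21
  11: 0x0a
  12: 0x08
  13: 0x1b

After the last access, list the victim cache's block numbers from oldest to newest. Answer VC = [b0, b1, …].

VC = [8, 2]

0: 0x20 (blk 8, set 0) → MISS  vc=[]
1: 0x23 (blk 8, set 0) → L1-HIT  vc=[]
2: 0x1a (blk 6, set 0) → MISS  vc=[8]
3: 0x19 (blk 6, set 0) → L1-HIT  vc=[8]
4: 0x22 (blk 8, set 0) → VC-HIT  vc=[6]
5: 0xb (blk 2, set 0) → MISS  vc=[6, 8]
6: 0x22 (blk 8, set 0) → VC-HIT  vc=[6, 2]
7: 0x9 (blk 2, set 0) → VC-HIT  vc=[6, 8]
8: 0x1b (blk 6, set 0) → VC-HIT  vc=[2, 8]
9: 0x21 (blk 8, set 0) → VC-HIT  vc=[2, 6]
10: 0x21 (blk 8, set 0) → L1-HIT  vc=[2, 6]
11: 0xa (blk 2, set 0) → VC-HIT  vc=[8, 6]
12: 0x8 (blk 2, set 0) → L1-HIT  vc=[8, 6]
13: 0x1b (blk 6, set 0) → VC-HIT  vc=[8, 2]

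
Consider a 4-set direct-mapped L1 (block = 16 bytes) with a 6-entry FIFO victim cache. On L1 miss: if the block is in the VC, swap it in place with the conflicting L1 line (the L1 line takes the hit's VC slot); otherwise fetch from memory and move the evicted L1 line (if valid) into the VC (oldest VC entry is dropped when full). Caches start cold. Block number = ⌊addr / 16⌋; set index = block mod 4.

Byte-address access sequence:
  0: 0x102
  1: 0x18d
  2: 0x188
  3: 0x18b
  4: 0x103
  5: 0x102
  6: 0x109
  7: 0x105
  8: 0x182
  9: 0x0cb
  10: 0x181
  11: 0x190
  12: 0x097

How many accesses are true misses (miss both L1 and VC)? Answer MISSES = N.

MISSES = 5

  [0] addr=0x102 blk=16 s=0: MISS | VC []
  [1] addr=0x18d blk=24 s=0: MISS | VC [16]
  [2] addr=0x188 blk=24 s=0: L1-HIT | VC [16]
  [3] addr=0x18b blk=24 s=0: L1-HIT | VC [16]
  [4] addr=0x103 blk=16 s=0: VC-HIT | VC [24]
  [5] addr=0x102 blk=16 s=0: L1-HIT | VC [24]
  [6] addr=0x109 blk=16 s=0: L1-HIT | VC [24]
  [7] addr=0x105 blk=16 s=0: L1-HIT | VC [24]
  [8] addr=0x182 blk=24 s=0: VC-HIT | VC [16]
  [9] addr=0xcb blk=12 s=0: MISS | VC [16, 24]
  [10] addr=0x181 blk=24 s=0: VC-HIT | VC [16, 12]
  [11] addr=0x190 blk=25 s=1: MISS | VC [16, 12]
  [12] addr=0x97 blk=9 s=1: MISS | VC [16, 12, 25]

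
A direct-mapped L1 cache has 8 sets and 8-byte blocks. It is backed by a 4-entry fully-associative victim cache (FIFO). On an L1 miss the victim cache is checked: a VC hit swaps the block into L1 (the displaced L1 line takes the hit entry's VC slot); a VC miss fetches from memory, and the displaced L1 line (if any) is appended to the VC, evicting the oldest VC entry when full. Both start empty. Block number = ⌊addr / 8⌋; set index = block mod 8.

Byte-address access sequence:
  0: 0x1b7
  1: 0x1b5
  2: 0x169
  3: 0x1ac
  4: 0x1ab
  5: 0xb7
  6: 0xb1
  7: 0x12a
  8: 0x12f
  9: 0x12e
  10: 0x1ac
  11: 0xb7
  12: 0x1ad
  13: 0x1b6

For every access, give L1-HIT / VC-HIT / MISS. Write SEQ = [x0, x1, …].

#0 0x1b7→b54/s6 MISS; vc=[]
#1 0x1b5→b54/s6 L1-HIT; vc=[]
#2 0x169→b45/s5 MISS; vc=[]
#3 0x1ac→b53/s5 MISS; vc=[45]
#4 0x1ab→b53/s5 L1-HIT; vc=[45]
#5 0xb7→b22/s6 MISS; vc=[45,54]
#6 0xb1→b22/s6 L1-HIT; vc=[45,54]
#7 0x12a→b37/s5 MISS; vc=[45,54,53]
#8 0x12f→b37/s5 L1-HIT; vc=[45,54,53]
#9 0x12e→b37/s5 L1-HIT; vc=[45,54,53]
#10 0x1ac→b53/s5 VC-HIT; vc=[45,54,37]
#11 0xb7→b22/s6 L1-HIT; vc=[45,54,37]
#12 0x1ad→b53/s5 L1-HIT; vc=[45,54,37]
#13 0x1b6→b54/s6 VC-HIT; vc=[45,22,37]

SEQ = [MISS, L1-HIT, MISS, MISS, L1-HIT, MISS, L1-HIT, MISS, L1-HIT, L1-HIT, VC-HIT, L1-HIT, L1-HIT, VC-HIT]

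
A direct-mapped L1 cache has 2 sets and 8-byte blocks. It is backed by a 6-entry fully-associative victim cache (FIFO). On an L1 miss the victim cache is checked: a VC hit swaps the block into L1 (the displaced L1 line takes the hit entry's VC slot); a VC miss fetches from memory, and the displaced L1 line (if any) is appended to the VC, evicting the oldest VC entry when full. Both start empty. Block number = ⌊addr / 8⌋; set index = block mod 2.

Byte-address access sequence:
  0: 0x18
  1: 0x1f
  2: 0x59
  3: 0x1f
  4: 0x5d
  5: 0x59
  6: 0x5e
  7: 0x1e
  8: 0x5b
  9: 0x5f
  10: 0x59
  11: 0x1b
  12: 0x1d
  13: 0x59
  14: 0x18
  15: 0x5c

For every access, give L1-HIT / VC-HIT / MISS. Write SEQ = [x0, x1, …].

  [0] addr=0x18 blk=3 s=1: MISS | VC []
  [1] addr=0x1f blk=3 s=1: L1-HIT | VC []
  [2] addr=0x59 blk=11 s=1: MISS | VC [3]
  [3] addr=0x1f blk=3 s=1: VC-HIT | VC [11]
  [4] addr=0x5d blk=11 s=1: VC-HIT | VC [3]
  [5] addr=0x59 blk=11 s=1: L1-HIT | VC [3]
  [6] addr=0x5e blk=11 s=1: L1-HIT | VC [3]
  [7] addr=0x1e blk=3 s=1: VC-HIT | VC [11]
  [8] addr=0x5b blk=11 s=1: VC-HIT | VC [3]
  [9] addr=0x5f blk=11 s=1: L1-HIT | VC [3]
  [10] addr=0x59 blk=11 s=1: L1-HIT | VC [3]
  [11] addr=0x1b blk=3 s=1: VC-HIT | VC [11]
  [12] addr=0x1d blk=3 s=1: L1-HIT | VC [11]
  [13] addr=0x59 blk=11 s=1: VC-HIT | VC [3]
  [14] addr=0x18 blk=3 s=1: VC-HIT | VC [11]
  [15] addr=0x5c blk=11 s=1: VC-HIT | VC [3]

SEQ = [MISS, L1-HIT, MISS, VC-HIT, VC-HIT, L1-HIT, L1-HIT, VC-HIT, VC-HIT, L1-HIT, L1-HIT, VC-HIT, L1-HIT, VC-HIT, VC-HIT, VC-HIT]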